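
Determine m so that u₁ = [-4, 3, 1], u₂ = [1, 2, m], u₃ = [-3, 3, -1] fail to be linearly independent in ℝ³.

Dependence holds iff the 3×3 matrix [u₁ u₂ u₃] is singular.
Cofactor expansion gives det = 3*m + 20.
Solving 3*m + 20 = 0 yields m = -20/3.

m = -20/3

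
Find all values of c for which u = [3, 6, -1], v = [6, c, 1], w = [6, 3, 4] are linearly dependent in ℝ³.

c = 15/2

The set is linearly dependent precisely when det[u; v; w] = 0.
Expanding, det = 18*c - 135.
Solving 18*c - 135 = 0 yields c = 15/2.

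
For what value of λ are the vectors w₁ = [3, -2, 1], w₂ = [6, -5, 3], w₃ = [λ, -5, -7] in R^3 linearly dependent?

The vectors are dependent exactly when the determinant of the matrix with rows w₁, w₂, w₃ vanishes.
Expanding, det = 36 - λ.
Solving 36 - λ = 0 yields λ = 36.

λ = 36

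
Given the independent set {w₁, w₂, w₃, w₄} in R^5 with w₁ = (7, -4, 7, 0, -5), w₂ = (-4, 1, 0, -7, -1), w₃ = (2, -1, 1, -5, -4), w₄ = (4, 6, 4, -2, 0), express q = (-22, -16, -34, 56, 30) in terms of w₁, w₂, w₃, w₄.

q = -2w₁ - 4w₂ - 4w₃ - 4w₄

Set up the augmented matrix [w₁ | w₂ | w₃ | w₄ | q] and row-reduce.
The system has the unique solution (α₁, …, α₄) = (-2, -4, -4, -4).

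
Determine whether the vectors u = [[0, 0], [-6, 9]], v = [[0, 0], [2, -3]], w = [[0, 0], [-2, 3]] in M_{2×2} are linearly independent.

linearly dependent

Take coordinates with respect to the standard basis {E₁₁, E₁₂, E₂₁, E₂₂}.
Place the vectors as rows of a 3×4 matrix and reduce to echelon form.
The reduction yields 1 nonzero row, so the rank is 1.
Since rank 1 < 3, the set is linearly dependent.
Indeed u + 3v = 0.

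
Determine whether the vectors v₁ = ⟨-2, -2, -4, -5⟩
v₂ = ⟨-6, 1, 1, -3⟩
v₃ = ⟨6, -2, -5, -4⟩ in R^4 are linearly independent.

linearly independent

Place the vectors as rows of a 3×4 matrix and reduce to echelon form.
The reduction yields 3 nonzero rows, so the rank is 3.
Since rank = 3 (the number of vectors), the set is linearly independent.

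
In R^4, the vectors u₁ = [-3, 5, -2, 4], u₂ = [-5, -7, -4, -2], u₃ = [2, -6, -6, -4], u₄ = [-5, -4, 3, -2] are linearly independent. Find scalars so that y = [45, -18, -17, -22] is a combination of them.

y = -4u₁ - 2u₂ + 4u₃ - 3u₄

Solve the system with u₁, u₂, u₃, u₄ as columns and y as the right-hand side.
Back-substitution yields (c₁, …, c₄) = (-4, -2, 4, -3).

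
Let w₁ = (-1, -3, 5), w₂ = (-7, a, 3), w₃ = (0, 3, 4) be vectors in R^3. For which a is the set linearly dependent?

The vectors are dependent exactly when the determinant of the matrix with rows w₁, w₂, w₃ vanishes.
Cofactor expansion gives det = -4*a - 180.
This vanishes exactly when a = -45.

a = -45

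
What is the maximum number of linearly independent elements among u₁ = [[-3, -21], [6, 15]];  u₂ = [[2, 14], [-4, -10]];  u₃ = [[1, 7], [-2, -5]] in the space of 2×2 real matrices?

Pass to coordinate vectors with respect to the basis {E₁₁, E₁₂, E₂₁, E₂₂}.
Row-reduce the 3×4 matrix with these as rows.
Reduction leaves 1 leading entry, giving rank 1.

1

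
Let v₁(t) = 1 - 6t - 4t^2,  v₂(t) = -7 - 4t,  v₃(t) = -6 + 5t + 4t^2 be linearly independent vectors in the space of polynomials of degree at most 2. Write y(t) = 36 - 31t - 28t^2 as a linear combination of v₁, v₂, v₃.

y = 4v₁ - 2v₂ - 3v₃

Work in coordinates with respect to the standard basis {1, t, t^2}.
Solve the system with v₁, v₂, v₃ as columns and y as the right-hand side.
Back-substitution yields (α₁, α₂, α₃) = (4, -2, -3).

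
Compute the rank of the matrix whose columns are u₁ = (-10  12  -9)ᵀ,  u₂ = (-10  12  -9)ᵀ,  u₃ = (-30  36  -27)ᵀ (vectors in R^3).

rank 1

Form the matrix with u₁, u₂, u₃ as columns and reduce.
The echelon form has 1 nonzero row, so the rank is 1.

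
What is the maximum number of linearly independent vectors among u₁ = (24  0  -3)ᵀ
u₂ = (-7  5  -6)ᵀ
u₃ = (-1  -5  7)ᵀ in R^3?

2

Apply Gaussian elimination to the matrix whose rows are u₁, u₂, u₃.
There are 2 pivot columns, so rank = 2.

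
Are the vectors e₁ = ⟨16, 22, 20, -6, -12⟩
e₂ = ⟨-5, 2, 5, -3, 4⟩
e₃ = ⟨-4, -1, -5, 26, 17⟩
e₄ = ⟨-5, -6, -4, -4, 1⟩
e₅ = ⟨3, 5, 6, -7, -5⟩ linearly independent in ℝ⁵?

Place the vectors as rows of a 5×5 matrix and reduce to echelon form.
The reduction yields 3 nonzero rows, so the rank is 3.
Since rank 3 < 5, the set is linearly dependent.
Indeed 3e₁ - 2e₂ + 2e₃ + 10e₄ = 0.

linearly dependent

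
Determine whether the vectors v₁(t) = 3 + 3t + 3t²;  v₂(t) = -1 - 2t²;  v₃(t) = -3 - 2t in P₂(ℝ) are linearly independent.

linearly independent

Take coordinates with respect to the standard basis {1, t, t²}.
Row-reduce the matrix whose columns are v₁, v₂, v₃.
The reduction yields 3 nonzero rows, so the rank is 3.
Since rank = 3 (the number of vectors), the set is linearly independent.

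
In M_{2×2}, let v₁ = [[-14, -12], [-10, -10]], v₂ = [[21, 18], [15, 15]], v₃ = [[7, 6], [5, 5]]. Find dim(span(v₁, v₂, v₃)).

1

Pass to coordinate vectors with respect to the basis {E₁₁, E₁₂, E₂₁, E₂₂}.
Row-reduce the 3×4 matrix with these as rows.
There is 1 pivot column, so rank = 1.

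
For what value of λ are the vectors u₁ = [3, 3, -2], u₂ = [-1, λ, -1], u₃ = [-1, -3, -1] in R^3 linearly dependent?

The vectors are dependent exactly when the determinant of the matrix with rows u₁, u₂, u₃ vanishes.
Cofactor expansion gives det = -5*λ - 15.
Setting this to zero gives λ = -3.

λ = -3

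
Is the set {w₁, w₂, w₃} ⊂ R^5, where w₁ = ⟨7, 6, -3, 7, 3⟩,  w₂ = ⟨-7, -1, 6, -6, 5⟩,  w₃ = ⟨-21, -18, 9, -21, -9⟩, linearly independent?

One vector is a scalar multiple of another, so the set is dependent.

linearly dependent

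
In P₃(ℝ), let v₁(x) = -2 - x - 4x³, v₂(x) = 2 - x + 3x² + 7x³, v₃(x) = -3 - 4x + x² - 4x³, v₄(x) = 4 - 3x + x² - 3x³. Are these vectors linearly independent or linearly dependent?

linearly independent

Take coordinates with respect to the standard basis {1, x, …, x³}.
The matrix [v₁|v₂|v₃|v₄] has determinant 158.
A nonzero determinant means the columns are linearly independent.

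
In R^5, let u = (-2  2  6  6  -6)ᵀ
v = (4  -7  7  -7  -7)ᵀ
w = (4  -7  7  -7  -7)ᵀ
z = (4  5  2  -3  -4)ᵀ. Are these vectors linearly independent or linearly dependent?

Two of the vectors are equal, giving an immediate dependence.

linearly dependent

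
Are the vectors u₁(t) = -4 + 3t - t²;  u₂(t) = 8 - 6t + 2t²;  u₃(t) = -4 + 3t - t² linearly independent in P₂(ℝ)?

Write each element as a coordinate vector in ℝ³ using {1, t, t²}.
Two of the vectors are equal, giving an immediate dependence.

linearly dependent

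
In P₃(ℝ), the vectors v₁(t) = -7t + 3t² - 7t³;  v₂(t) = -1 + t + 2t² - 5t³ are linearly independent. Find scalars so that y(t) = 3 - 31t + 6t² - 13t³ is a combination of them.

Work in coordinates with respect to the standard basis {1, t, …, t³}.
Write y = α₁v₁ + α₂v₂ and equate components.
Back-substitution yields (α₁, α₂) = (4, -3).

y = 4v₁ - 3v₂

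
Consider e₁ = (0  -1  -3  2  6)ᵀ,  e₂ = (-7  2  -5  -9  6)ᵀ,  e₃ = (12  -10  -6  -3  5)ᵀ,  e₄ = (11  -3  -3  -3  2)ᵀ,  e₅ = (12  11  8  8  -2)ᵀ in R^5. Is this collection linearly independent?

Form the 5×5 matrix with these as columns; its determinant is 18738.
A nonzero determinant means the columns are linearly independent.

linearly independent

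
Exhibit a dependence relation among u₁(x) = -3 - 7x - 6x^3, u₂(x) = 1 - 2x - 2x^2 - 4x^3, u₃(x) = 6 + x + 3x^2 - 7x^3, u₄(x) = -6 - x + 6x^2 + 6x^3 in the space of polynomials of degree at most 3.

Pass to coordinate vectors relative to the basis {1, x, …, x^3}.
Set up α₁u₁ + … + α₄u₄ = 0 and solve the homogeneous system.
A generator of the null space is (1, -3, 0, -1).

u₁ - 3u₂ - u₄ = 0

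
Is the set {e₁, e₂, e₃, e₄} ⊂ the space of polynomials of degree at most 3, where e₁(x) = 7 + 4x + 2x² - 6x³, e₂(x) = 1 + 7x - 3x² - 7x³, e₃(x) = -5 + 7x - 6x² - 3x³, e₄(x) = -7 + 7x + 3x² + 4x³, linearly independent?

Write each element as a coordinate vector in ℝ⁴ using {1, x, …, x³}.
Row-reduce the matrix whose columns are e₁, e₂, e₃, e₄.
The reduction yields 4 nonzero rows, so the rank is 4.
Since rank = 4 (the number of vectors), the set is linearly independent.

linearly independent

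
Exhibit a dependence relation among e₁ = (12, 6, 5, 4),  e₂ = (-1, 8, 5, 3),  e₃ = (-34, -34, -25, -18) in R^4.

3e₁ + 2e₂ + e₃ = 0

Set up α₁e₁ + … + α₃e₃ = 0 and solve the homogeneous system.
A generator of the null space is (3, 2, 1).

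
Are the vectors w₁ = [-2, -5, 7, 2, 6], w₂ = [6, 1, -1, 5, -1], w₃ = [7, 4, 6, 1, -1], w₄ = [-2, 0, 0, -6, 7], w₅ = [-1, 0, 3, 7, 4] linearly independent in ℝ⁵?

linearly independent

The matrix [w₁|w₂|w₃|w₄|w₅] has determinant -23009.
A nonzero determinant means the columns are linearly independent.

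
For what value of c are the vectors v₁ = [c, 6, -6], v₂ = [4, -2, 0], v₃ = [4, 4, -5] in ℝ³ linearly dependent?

c = 12/5

The vectors are dependent exactly when the determinant of the matrix with rows v₁, v₂, v₃ vanishes.
Cofactor expansion gives det = 10*c - 24.
This vanishes exactly when c = 12/5.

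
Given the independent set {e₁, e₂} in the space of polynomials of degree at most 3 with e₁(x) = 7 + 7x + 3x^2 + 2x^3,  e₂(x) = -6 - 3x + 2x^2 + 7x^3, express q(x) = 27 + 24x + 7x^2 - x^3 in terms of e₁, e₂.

Take coordinate vectors relative to {1, x, …, x^3}.
Solve the system with e₁, e₂ as columns and q as the right-hand side.
Row-reducing the augmented matrix gives the unique coefficients (a₁, a₂) = (3, -1).

q = 3e₁ - e₂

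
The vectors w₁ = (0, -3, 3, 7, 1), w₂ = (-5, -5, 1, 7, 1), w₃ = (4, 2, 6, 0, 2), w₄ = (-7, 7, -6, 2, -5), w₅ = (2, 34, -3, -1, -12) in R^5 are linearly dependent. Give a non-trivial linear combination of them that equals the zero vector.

Write the vectors as columns of a matrix and find a nonzero vector in its null space.
The free variable yields coefficients (2, -3, 2, 3, -1) (any nonzero multiple also works).

2w₁ - 3w₂ + 2w₃ + 3w₄ - w₅ = 0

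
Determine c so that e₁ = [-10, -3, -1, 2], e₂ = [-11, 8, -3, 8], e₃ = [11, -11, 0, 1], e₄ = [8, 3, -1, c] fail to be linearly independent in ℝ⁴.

Dependence holds iff the 4×4 matrix [e₁ e₂ e₃ e₄] is singular.
The determinant works out to 396*c - 1512.
Solving 396*c - 1512 = 0 yields c = 42/11.

c = 42/11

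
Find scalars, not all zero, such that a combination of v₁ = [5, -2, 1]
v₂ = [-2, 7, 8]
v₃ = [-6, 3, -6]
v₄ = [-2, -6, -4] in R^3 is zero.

2v₁ + v₂ + v₃ + v₄ = 0

Row-reduce the matrix with v₁, v₂, v₃, v₄ as columns; the null space gives the coefficients.
The free variable yields coefficients (2, 1, 1, 1) (any nonzero multiple also works).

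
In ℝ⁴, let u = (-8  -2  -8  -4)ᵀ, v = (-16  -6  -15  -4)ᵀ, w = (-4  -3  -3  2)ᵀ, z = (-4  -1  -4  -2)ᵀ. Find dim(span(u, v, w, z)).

Apply Gaussian elimination to the matrix whose rows are u, v, w, z.
The echelon form has 2 nonzero rows, so the rank is 2.

dim = 2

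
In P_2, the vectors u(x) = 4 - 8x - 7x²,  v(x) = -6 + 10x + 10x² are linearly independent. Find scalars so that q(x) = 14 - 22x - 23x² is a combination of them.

q = -u - 3v

Identify each element with its coordinate vector in ℝ³ via {1, x, x²}.
Set up the augmented matrix [u | v | q] and row-reduce.
The system has the unique solution (α₁, α₂) = (-1, -3).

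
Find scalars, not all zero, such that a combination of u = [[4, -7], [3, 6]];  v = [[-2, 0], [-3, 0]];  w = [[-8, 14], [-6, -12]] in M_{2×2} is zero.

Take coordinates with respect to {E₁₁, E₁₂, E₂₁, E₂₂}.
Write the vectors as columns of a matrix and find a nonzero vector in its null space.
A generator of the null space is (2, 0, 1).

2u + w = 0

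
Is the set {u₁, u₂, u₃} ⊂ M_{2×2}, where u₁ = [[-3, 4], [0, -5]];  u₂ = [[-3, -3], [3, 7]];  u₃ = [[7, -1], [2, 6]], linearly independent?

linearly independent

Write each element as a coordinate vector in ℝ⁴ using {E₁₁, E₁₂, E₂₁, E₂₂}.
Place the vectors as rows of a 3×4 matrix and reduce to echelon form.
The reduction yields 3 nonzero rows, so the rank is 3.
Since rank = 3 (the number of vectors), the set is linearly independent.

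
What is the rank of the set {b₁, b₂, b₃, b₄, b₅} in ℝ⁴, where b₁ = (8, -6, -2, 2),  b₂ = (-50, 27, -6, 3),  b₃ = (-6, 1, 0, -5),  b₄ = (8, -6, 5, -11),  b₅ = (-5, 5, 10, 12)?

Form the matrix with b₁, b₂, b₃, b₄, b₅ as columns and reduce.
There are 4 pivot columns, so rank = 4.
(With 5 elements in a 4-dimensional space the rank is at most 4.)

rank 4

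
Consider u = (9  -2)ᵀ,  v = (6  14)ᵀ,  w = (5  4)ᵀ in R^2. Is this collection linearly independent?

linearly dependent

There are 3 vectors in a 2-dimensional space, so they cannot be linearly independent.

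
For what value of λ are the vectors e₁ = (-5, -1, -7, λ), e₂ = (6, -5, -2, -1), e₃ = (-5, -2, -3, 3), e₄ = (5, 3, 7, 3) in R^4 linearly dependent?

Place the vectors as rows of a 4×4 matrix; dependence ⇔ determinant zero.
Cofactor expansion gives det = 120*λ + 800.
Setting this to zero gives λ = -20/3.

λ = -20/3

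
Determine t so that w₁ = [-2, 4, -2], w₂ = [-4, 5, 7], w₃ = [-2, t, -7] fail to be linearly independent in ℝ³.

t = 59/11

The vectors are dependent exactly when the determinant of the matrix with rows w₁, w₂, w₃ vanishes.
The determinant works out to 22*t - 118.
Solving 22*t - 118 = 0 yields t = 59/11.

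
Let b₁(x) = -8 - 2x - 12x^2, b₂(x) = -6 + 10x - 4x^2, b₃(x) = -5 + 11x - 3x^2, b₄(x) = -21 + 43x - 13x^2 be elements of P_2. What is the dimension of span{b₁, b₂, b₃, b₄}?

3

Pass to coordinate vectors with respect to the basis {1, x, x^2}.
Row-reduce the 4×3 matrix with these as rows.
Reduction leaves 3 leading entries, giving rank 3.
(With 4 elements in a 3-dimensional space the rank is at most 3.)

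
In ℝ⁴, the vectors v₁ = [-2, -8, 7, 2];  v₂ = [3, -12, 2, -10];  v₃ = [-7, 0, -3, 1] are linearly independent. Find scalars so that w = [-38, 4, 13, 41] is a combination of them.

w = 4v₁ - 3v₂ + 3v₃

Since v₁, v₂, v₃ are independent, the coefficients expressing w are uniquely determined by a linear system.
Row-reducing the augmented matrix gives the unique coefficients (α₁, α₂, α₃) = (4, -3, 3).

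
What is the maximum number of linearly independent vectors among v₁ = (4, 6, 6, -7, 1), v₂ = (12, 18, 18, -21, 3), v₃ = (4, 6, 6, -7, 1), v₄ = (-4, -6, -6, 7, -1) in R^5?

1

Apply Gaussian elimination to the matrix whose rows are v₁, v₂, v₃, v₄.
There is 1 pivot column, so rank = 1.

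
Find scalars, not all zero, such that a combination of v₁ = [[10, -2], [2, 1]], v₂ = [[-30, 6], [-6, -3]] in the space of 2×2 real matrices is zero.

Write each element as a vector in ℝ⁴ using {E₁₁, E₁₂, E₂₁, E₂₂}.
Write the vectors as columns of a matrix and find a nonzero vector in its null space.
A generator of the null space is (3, 1).

3v₁ + v₂ = 0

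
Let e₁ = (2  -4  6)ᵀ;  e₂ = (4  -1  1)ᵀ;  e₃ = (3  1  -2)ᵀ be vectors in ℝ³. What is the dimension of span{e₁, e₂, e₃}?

dim = 2

Row-reduce the 3×3 matrix with these as rows.
There are 2 pivot columns, so rank = 2.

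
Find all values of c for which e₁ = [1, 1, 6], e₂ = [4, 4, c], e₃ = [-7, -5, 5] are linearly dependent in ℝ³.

Dependence holds iff the 3×3 matrix [e₁ e₂ e₃] is singular.
Expanding, det = 48 - 2*c.
Setting this to zero gives c = 24.

c = 24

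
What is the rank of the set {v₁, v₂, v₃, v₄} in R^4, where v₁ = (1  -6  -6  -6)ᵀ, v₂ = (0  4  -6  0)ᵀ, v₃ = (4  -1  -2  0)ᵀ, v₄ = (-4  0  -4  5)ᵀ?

Row-reduce the 4×4 matrix with these as rows.
Exactly 4 pivots survive; hence the rank is 4.

4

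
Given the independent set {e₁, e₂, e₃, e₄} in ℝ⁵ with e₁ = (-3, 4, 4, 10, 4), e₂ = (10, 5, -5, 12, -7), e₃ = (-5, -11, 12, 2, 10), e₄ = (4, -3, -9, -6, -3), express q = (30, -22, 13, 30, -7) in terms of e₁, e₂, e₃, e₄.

q = -3e₁ + 4e₂ + 3e₃ - e₄

Set up the augmented matrix [e₁ | e₂ | e₃ | e₄ | q] and row-reduce.
The system has the unique solution (c₁, …, c₄) = (-3, 4, 3, -1).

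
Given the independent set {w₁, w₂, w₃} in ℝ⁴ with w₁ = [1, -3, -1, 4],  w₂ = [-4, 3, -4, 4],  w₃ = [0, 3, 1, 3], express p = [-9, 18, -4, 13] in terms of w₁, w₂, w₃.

Since w₁, w₂, w₃ are independent, the coefficients expressing p are uniquely determined by a linear system.
Back-substitution yields (a₁, a₂, a₃) = (-1, 2, 3).

p = -w₁ + 2w₂ + 3w₃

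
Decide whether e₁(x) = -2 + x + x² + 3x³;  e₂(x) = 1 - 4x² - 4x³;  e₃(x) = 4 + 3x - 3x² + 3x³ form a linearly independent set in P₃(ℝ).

Take coordinates with respect to the standard basis {1, x, …, x³}.
Row-reduce the matrix whose columns are e₁, e₂, e₃.
The reduction yields 3 nonzero rows, so the rank is 3.
Since rank = 3 (the number of vectors), the set is linearly independent.

linearly independent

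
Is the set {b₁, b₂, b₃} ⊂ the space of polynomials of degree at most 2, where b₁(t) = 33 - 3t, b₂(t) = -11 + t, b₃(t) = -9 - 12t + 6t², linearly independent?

linearly dependent

Write each element as a coordinate vector in ℝ³ using {1, t, t²}.
One vector is a scalar multiple of another, so the set is dependent.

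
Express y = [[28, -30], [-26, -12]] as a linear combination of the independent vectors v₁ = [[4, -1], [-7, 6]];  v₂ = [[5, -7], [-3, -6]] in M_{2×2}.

Identify each element with its coordinate vector in ℝ⁴ via {E₁₁, E₁₂, E₂₁, E₂₂}.
Solve the system with v₁, v₂ as columns and y as the right-hand side.
The system has the unique solution (c₁, c₂) = (2, 4).

y = 2v₁ + 4v₂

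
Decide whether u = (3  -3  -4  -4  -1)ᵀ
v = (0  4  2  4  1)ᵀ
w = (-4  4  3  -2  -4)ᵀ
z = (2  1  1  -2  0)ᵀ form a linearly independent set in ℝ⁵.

linearly independent

Place the vectors as rows of a 4×5 matrix and reduce to echelon form.
The reduction yields 4 nonzero rows, so the rank is 4.
Since rank = 4 (the number of vectors), the set is linearly independent.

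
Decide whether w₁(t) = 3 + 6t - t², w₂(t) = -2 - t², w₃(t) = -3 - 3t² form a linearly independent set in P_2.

linearly independent

Write each element as a coordinate vector in ℝ³ using {1, t, t²}.
Form the 3×3 matrix with these as columns; its determinant is -18.
A nonzero determinant means the columns are linearly independent.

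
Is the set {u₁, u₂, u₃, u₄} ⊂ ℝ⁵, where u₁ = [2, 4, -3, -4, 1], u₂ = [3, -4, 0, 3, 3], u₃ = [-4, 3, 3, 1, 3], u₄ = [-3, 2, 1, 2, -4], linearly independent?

linearly independent

Row-reduce the matrix whose columns are u₁, u₂, u₃, u₄.
The reduction yields 4 nonzero rows, so the rank is 4.
Since rank = 4 (the number of vectors), the set is linearly independent.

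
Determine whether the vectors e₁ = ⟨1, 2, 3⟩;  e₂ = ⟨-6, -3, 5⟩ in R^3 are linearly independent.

Place the vectors as rows of a 2×3 matrix and reduce to echelon form.
The reduction yields 2 nonzero rows, so the rank is 2.
Since rank = 2 (the number of vectors), the set is linearly independent.

linearly independent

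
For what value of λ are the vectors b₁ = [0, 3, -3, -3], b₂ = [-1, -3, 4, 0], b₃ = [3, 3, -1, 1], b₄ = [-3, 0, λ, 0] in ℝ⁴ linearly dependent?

The set is linearly dependent precisely when det[b₁; b₂; b₃; b₄] = 0.
The determinant works out to 15*λ + 90.
This vanishes exactly when λ = -6.

λ = -6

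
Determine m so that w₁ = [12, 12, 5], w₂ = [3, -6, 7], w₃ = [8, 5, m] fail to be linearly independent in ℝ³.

m = 21/4

Place the vectors as rows of a 3×3 matrix; dependence ⇔ determinant zero.
The determinant works out to 567 - 108*m.
This vanishes exactly when m = 21/4.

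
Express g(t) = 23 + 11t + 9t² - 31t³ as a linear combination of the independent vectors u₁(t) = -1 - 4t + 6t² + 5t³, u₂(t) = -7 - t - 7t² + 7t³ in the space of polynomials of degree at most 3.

Identify each element with its coordinate vector in ℝ⁴ via {1, t, …, t³}.
Solve the system with u₁, u₂ as columns and g as the right-hand side.
The system has the unique solution (α₁, α₂) = (-2, -3).

g = -2u₁ - 3u₂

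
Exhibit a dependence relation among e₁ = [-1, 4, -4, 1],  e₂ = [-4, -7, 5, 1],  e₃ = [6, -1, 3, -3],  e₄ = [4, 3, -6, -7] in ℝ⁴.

2e₁ + e₂ + e₃ = 0

Row-reduce the matrix with e₁, e₂, e₃, e₄ as columns; the null space gives the coefficients.
A generator of the null space is (2, 1, 1, 0).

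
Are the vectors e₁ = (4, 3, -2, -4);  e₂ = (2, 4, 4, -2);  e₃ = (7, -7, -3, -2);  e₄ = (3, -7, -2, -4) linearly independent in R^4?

linearly independent

Row-reduce the matrix whose columns are e₁, e₂, e₃, e₄.
The reduction yields 4 nonzero rows, so the rank is 4.
Since rank = 4 (the number of vectors), the set is linearly independent.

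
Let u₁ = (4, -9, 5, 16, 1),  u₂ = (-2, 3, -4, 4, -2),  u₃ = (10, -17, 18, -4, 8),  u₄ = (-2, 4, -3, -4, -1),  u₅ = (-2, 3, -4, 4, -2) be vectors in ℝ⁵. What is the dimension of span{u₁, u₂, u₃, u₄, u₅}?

dim = 2

Form the matrix with u₁, u₂, u₃, u₄, u₅ as columns and reduce.
The echelon form has 2 nonzero rows, so the rank is 2.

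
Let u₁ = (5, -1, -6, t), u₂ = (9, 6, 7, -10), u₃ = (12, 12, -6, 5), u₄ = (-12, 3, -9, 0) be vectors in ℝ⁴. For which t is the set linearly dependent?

t = 43/3

Dependence holds iff the 4×4 matrix [u₁ u₂ u₃ u₄] is singular.
Expanding, det = 21930 - 1530*t.
Solving 21930 - 1530*t = 0 yields t = 43/3.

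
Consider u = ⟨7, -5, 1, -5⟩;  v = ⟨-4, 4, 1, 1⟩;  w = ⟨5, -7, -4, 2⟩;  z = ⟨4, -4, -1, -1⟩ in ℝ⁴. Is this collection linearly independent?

linearly dependent

The matrix [u|v|w|z] has determinant 0.
A zero determinant means the columns are linearly dependent.
Indeed u + 3v + w = 0.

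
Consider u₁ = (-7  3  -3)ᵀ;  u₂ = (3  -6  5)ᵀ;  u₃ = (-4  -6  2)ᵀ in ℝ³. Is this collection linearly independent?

Row-reduce the matrix whose columns are u₁, u₂, u₃.
The reduction yields 3 nonzero rows, so the rank is 3.
Since rank = 3 (the number of vectors), the set is linearly independent.

linearly independent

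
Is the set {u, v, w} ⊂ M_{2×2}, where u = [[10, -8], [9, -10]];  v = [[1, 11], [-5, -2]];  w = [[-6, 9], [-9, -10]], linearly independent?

linearly independent

Write each element as a coordinate vector in ℝ⁴ using {E₁₁, E₁₂, E₂₁, E₂₂}.
Row-reduce the matrix whose columns are u, v, w.
The reduction yields 3 nonzero rows, so the rank is 3.
Since rank = 3 (the number of vectors), the set is linearly independent.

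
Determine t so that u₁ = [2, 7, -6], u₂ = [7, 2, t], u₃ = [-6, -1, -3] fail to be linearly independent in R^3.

t = 21/8

The set is linearly dependent precisely when det[u₁; u₂; u₃] = 0.
Cofactor expansion gives det = 105 - 40*t.
Solving 105 - 40*t = 0 yields t = 21/8.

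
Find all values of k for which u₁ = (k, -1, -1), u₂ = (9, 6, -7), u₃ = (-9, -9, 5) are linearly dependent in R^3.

k = 3/11

The set is linearly dependent precisely when det[u₁; u₂; u₃] = 0.
Cofactor expansion gives det = 9 - 33*k.
Setting this to zero gives k = 3/11.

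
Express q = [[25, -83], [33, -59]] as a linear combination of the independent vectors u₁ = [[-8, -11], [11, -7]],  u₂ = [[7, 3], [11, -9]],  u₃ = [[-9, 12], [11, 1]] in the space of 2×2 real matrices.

q = 4u₁ + 3u₂ - 4u₃

Take coordinate vectors relative to {E₁₁, E₁₂, E₂₁, E₂₂}.
Set up the augmented matrix [u₁ | u₂ | u₃ | q] and row-reduce.
Row-reducing the augmented matrix gives the unique coefficients (α₁, α₂, α₃) = (4, 3, -4).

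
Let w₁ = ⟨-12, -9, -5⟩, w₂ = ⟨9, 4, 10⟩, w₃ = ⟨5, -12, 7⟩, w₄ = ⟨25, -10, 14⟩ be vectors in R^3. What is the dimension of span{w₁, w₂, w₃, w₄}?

Apply Gaussian elimination to the matrix whose rows are w₁, w₂, w₃, w₄.
Exactly 3 pivots survive; hence the rank is 3.
(With 4 elements in a 3-dimensional space the rank is at most 3.)

3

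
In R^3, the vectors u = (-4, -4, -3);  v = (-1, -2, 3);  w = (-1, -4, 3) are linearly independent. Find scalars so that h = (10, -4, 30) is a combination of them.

h = -4u + 2v + 4w

Set up the augmented matrix [u | v | w | h] and row-reduce.
The system has the unique solution (α₁, α₂, α₃) = (-4, 2, 4).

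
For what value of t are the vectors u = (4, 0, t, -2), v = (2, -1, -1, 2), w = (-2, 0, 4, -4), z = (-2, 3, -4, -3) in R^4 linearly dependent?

The vectors are dependent exactly when the determinant of the matrix with rows u, v, w, z vanishes.
Expanding, det = 10*t + 60.
Solving 10*t + 60 = 0 yields t = -6.

t = -6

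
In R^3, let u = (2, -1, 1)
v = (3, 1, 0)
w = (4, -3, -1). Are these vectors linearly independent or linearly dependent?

Form the 3×3 matrix with these as columns; its determinant is -18.
A nonzero determinant means the columns are linearly independent.

linearly independent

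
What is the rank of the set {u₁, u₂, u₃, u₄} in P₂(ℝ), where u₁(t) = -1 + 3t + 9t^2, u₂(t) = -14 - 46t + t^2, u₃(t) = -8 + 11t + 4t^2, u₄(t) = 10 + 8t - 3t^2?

Use coordinates relative to {1, t, t^2}.
Row-reduce the 4×3 matrix with these as rows.
There are 3 pivot columns, so rank = 3.
(With 4 elements in a 3-dimensional space the rank is at most 3.)

3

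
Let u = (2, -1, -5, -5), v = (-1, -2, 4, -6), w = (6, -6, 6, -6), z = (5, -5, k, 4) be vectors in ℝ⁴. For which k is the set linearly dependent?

k = 14

The set is linearly dependent precisely when det[u; v; w; z] = 0.
Expanding, det = 96*k - 1344.
This vanishes exactly when k = 14.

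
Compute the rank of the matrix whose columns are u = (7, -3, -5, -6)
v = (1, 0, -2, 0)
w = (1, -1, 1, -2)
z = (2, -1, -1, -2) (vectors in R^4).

rank 2

Form the matrix with u, v, w, z as columns and reduce.
Exactly 2 pivots survive; hence the rank is 2.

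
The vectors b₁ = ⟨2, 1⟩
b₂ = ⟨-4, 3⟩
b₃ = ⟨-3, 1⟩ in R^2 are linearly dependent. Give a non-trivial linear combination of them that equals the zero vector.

b₁ - b₂ + 2b₃ = 0

Solve the homogeneous system with b₁, b₂, b₃ as columns by row-reducing the coefficient matrix.
A generator of the null space is (1, -1, 2).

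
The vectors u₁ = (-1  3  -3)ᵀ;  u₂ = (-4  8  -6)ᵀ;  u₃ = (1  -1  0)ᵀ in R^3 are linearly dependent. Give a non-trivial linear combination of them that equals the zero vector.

Solve the homogeneous system with u₁, u₂, u₃ as columns by row-reducing the coefficient matrix.
The free variable yields coefficients (2, -1, -2) (any nonzero multiple also works).

2u₁ - u₂ - 2u₃ = 0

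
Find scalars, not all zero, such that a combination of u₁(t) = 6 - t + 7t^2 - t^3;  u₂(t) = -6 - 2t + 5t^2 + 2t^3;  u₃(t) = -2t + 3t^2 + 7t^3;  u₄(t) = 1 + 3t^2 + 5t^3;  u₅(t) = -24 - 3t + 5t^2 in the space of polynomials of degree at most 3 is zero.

Take coordinates with respect to {1, t, …, t^3}.
Row-reduce the matrix with u₁, u₂, u₃, u₄, u₅ as columns; the null space gives the coefficients.
The free variable yields coefficients (1, -3, 1, 0, 1) (any nonzero multiple also works).

u₁ - 3u₂ + u₃ + u₅ = 0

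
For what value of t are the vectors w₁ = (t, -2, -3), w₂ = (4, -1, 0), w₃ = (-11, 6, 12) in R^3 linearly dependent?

t = 19/4

The vectors are dependent exactly when the determinant of the matrix with rows w₁, w₂, w₃ vanishes.
Expanding, det = 57 - 12*t.
Setting this to zero gives t = 19/4.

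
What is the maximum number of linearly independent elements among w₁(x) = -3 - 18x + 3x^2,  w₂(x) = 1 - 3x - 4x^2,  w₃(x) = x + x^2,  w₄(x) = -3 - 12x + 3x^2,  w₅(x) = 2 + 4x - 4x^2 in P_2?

3

Use coordinates relative to {1, x, x^2}.
Put the 3×5 matrix [w₁|w₂|w₃|w₄|w₅] into echelon form.
There are 3 pivot columns, so rank = 3.
(With 5 elements in a 3-dimensional space the rank is at most 3.)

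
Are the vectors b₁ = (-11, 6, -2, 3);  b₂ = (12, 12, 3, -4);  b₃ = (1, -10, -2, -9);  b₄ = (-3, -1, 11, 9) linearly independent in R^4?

The matrix [b₁|b₂|b₃|b₄] has determinant -18736.
A nonzero determinant means the columns are linearly independent.

linearly independent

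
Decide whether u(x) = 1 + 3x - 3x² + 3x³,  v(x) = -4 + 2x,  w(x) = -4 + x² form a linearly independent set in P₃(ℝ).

linearly independent

Take coordinates with respect to the standard basis {1, x, …, x³}.
Place the vectors as rows of a 3×4 matrix and reduce to echelon form.
The reduction yields 3 nonzero rows, so the rank is 3.
Since rank = 3 (the number of vectors), the set is linearly independent.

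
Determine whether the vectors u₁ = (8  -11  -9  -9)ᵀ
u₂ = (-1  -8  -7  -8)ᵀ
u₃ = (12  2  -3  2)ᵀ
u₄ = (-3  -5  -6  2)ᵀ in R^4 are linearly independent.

The matrix [u₁|u₂|u₃|u₄] has determinant 3391.
A nonzero determinant means the columns are linearly independent.

linearly independent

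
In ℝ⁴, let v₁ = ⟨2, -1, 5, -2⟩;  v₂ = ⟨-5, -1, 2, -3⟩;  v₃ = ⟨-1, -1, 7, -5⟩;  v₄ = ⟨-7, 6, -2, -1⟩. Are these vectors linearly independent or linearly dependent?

The matrix [v₁|v₂|v₃|v₄] has determinant -150.
A nonzero determinant means the columns are linearly independent.

linearly independent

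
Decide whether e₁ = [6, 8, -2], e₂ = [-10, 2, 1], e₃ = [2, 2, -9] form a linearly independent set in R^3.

linearly independent

Place the vectors as rows of a 3×3 matrix and reduce to echelon form.
The reduction yields 3 nonzero rows, so the rank is 3.
Since rank = 3 (the number of vectors), the set is linearly independent.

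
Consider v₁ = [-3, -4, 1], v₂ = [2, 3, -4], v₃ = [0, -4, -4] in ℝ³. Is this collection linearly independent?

Row-reduce the matrix whose columns are v₁, v₂, v₃.
The reduction yields 3 nonzero rows, so the rank is 3.
Since rank = 3 (the number of vectors), the set is linearly independent.

linearly independent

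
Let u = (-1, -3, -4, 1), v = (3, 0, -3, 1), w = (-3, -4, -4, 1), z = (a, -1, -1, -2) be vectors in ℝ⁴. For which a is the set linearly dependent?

a = 6

The set is linearly dependent precisely when det[u; v; w; z] = 0.
Cofactor expansion gives det = 6 - a.
Solving 6 - a = 0 yields a = 6.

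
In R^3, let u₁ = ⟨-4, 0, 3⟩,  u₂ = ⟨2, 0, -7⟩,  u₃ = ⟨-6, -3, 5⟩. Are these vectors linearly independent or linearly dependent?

Form the 3×3 matrix with these as columns; its determinant is 66.
A nonzero determinant means the columns are linearly independent.

linearly independent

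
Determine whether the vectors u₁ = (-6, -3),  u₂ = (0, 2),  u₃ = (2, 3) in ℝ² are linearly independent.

There are 3 vectors in a 2-dimensional space, so they cannot be linearly independent.

linearly dependent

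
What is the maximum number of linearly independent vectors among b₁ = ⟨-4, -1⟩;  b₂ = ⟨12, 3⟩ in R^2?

Form the matrix with b₁, b₂ as columns and reduce.
Exactly 1 pivot survives; hence the rank is 1.

1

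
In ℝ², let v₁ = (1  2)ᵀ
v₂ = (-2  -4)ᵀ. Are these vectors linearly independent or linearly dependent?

linearly dependent

The matrix [v₁|v₂] has determinant 0.
A zero determinant means the columns are linearly dependent.
Indeed 2v₁ + v₂ = 0.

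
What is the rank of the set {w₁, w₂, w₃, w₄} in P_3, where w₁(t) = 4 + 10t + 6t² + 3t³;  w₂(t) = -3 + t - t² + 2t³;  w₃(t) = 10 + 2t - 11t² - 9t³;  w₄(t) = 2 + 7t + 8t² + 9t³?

Use coordinates relative to {1, t, …, t³}.
Row-reduce the 4×4 matrix with these as rows.
There are 4 pivot columns, so rank = 4.

rank 4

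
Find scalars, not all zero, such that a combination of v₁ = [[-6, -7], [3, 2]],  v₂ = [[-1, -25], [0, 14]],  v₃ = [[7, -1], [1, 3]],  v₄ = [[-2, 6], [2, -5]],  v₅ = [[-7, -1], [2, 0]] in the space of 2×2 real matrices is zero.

Write each element as a vector in ℝ⁴ using {E₁₁, E₁₂, E₂₁, E₂₂}.
Write the vectors as columns of a matrix and find a nonzero vector in its null space.
The free variable yields coefficients (2, -1, 0, -2, -1) (any nonzero multiple also works).

2v₁ - v₂ - 2v₄ - v₅ = 0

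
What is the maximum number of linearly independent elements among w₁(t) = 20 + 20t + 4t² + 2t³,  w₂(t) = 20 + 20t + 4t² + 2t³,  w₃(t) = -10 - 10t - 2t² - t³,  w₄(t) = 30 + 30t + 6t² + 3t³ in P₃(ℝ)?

1

Use coordinates relative to {1, t, …, t³}.
Put the 4×4 matrix [w₁|w₂|w₃|w₄] into echelon form.
The echelon form has 1 nonzero row, so the rank is 1.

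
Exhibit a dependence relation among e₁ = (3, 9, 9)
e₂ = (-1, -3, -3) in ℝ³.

Solve the homogeneous system with e₁, e₂ as columns by row-reducing the coefficient matrix.
One solution (up to scaling) is (1, 3).

e₁ + 3e₂ = 0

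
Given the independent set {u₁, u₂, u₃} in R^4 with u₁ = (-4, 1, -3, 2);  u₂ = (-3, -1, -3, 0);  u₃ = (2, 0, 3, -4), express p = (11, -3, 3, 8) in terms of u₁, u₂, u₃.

p = -4u₁ - u₂ - 4u₃

Write p = a₁u₁ + … + a₃u₃ and equate components.
Row-reducing the augmented matrix gives the unique coefficients (a₁, a₂, a₃) = (-4, -1, -4).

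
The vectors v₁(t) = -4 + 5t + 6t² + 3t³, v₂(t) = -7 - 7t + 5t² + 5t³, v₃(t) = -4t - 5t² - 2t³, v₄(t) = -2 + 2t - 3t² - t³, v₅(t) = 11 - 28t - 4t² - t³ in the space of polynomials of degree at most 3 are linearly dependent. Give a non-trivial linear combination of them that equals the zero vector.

Pass to coordinate vectors relative to the basis {1, t, …, t³}.
Solve the homogeneous system with v₁, v₂, v₃, v₄, v₅ as columns by row-reducing the coefficient matrix.
A generator of the null space is (3, -1, 0, 3, 1).

3v₁ - v₂ + 3v₄ + v₅ = 0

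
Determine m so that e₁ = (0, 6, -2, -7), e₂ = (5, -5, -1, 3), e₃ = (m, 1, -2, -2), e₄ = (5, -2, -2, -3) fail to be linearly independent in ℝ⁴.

m = 25/8

Place the vectors as rows of a 4×4 matrix; dependence ⇔ determinant zero.
The determinant works out to 40*m - 125.
This vanishes exactly when m = 25/8.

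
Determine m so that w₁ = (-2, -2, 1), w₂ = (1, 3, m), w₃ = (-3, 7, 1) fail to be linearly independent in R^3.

m = -3/5

The set is linearly dependent precisely when det[w₁; w₂; w₃] = 0.
Expanding, det = 20*m + 12.
Solving 20*m + 12 = 0 yields m = -3/5.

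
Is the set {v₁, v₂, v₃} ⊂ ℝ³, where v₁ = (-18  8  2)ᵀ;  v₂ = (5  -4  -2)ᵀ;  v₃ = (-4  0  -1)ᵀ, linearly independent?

linearly dependent

Row-reduce the matrix whose columns are v₁, v₂, v₃.
The reduction yields 2 nonzero rows, so the rank is 2.
Since rank 2 < 3, the set is linearly dependent.
Indeed v₁ + 2v₂ - 2v₃ = 0.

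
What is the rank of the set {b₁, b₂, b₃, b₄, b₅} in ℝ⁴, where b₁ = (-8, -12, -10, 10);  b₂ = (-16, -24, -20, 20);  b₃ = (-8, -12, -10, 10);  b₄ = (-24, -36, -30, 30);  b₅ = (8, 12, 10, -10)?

rank 1

Apply Gaussian elimination to the matrix whose rows are b₁, b₂, b₃, b₄, b₅.
Reduction leaves 1 leading entry, giving rank 1.
(With 5 elements in a 4-dimensional space the rank is at most 4.)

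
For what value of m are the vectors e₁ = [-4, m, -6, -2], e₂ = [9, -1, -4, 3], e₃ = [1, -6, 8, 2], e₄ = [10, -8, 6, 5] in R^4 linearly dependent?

m = 5

Place the vectors as rows of a 4×4 matrix; dependence ⇔ determinant zero.
Cofactor expansion gives det = 30*m - 150.
This vanishes exactly when m = 5.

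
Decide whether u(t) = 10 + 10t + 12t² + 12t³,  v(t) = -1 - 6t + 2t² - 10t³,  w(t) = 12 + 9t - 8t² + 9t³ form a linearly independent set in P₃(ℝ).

Write each element as a coordinate vector in ℝ⁴ using {1, t, …, t³}.
Place the vectors as rows of a 3×4 matrix and reduce to echelon form.
The reduction yields 3 nonzero rows, so the rank is 3.
Since rank = 3 (the number of vectors), the set is linearly independent.

linearly independent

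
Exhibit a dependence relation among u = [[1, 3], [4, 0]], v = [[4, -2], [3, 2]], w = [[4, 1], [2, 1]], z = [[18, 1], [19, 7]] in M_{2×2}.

2u + 3v + w - z = 0

Take coordinates with respect to {E₁₁, E₁₂, E₂₁, E₂₂}.
Write the vectors as columns of a matrix and find a nonzero vector in its null space.
The free variable yields coefficients (2, 3, 1, -1) (any nonzero multiple also works).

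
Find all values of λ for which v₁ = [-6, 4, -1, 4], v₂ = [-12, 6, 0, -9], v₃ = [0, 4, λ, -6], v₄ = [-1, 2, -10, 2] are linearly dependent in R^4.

λ = -38

The vectors are dependent exactly when the determinant of the matrix with rows v₁, v₂, v₃, v₄ vanishes.
The determinant works out to -120*λ - 4560.
Solving -120*λ - 4560 = 0 yields λ = -38.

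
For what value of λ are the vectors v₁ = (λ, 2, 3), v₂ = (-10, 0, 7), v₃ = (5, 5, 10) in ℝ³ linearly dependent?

Dependence holds iff the 3×3 matrix [v₁ v₂ v₃] is singular.
Expanding, det = 120 - 35*λ.
Solving 120 - 35*λ = 0 yields λ = 24/7.

λ = 24/7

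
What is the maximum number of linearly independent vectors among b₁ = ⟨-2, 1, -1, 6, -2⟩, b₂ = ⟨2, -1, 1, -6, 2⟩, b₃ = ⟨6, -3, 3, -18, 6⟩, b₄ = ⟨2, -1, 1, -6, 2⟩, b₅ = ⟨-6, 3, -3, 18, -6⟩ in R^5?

1

Apply Gaussian elimination to the matrix whose rows are b₁, b₂, b₃, b₄, b₅.
The echelon form has 1 nonzero row, so the rank is 1.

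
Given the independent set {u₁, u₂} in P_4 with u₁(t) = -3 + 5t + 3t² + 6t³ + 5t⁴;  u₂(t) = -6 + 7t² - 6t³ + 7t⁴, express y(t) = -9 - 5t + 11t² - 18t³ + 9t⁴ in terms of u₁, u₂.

Work in coordinates with respect to the standard basis {1, t, …, t⁴}.
Solve the system with u₁, u₂ as columns and y as the right-hand side.
Back-substitution yields (α₁, α₂) = (-1, 2).

y = -u₁ + 2u₂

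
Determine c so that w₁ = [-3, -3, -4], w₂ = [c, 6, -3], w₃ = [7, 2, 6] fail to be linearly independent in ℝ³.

Dependence holds iff the 3×3 matrix [w₁ w₂ w₃] is singular.
Cofactor expansion gives det = 10*c + 105.
Setting this to zero gives c = -21/2.

c = -21/2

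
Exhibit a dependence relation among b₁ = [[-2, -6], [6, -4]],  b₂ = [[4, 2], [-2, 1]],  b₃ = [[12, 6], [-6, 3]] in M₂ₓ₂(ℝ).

3b₂ - b₃ = 0

Write each element as a vector in ℝ⁴ using {E₁₁, E₁₂, E₂₁, E₂₂}.
Set up α₁b₁ + … + α₃b₃ = 0 and solve the homogeneous system.
The free variable yields coefficients (0, 3, -1) (any nonzero multiple also works).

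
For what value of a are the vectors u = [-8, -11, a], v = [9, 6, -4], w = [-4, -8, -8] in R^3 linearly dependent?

Dependence holds iff the 3×3 matrix [u v w] is singular.
Expanding, det = -48*a - 328.
This vanishes exactly when a = -41/6.

a = -41/6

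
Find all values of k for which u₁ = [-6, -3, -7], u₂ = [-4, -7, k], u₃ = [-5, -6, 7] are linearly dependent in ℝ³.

Place the vectors as rows of a 3×3 matrix; dependence ⇔ determinant zero.
Cofactor expansion gives det = 287 - 21*k.
This vanishes exactly when k = 41/3.

k = 41/3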